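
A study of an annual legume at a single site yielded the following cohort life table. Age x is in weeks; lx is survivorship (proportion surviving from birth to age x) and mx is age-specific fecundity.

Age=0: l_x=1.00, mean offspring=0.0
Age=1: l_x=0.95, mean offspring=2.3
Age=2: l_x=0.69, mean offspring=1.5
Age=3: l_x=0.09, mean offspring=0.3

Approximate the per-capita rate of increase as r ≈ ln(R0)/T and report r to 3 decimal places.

R0 = Σ lx·mx = 0 + 2.185 + 1.035 + 0.027 = 3.247
Σ x·lx·mx = 4.336; T = 4.336/3.247 = 1.33539…
r ≈ ln(R0)/T = ln(3.247)/1.33539… = 0.88194… → 0.882

0.882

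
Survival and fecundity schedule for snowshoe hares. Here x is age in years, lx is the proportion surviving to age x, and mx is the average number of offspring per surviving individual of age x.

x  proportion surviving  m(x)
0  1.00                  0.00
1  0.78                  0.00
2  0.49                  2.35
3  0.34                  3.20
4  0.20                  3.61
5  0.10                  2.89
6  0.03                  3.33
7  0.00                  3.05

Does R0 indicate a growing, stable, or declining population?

growing

R0 = Σ lx·mx = 0 + 0 + 1.1515 + 1.088 + 0.722 + 0.289 + 0.0999 + 0 = 3.3504
R0 > 1, so the population is growing.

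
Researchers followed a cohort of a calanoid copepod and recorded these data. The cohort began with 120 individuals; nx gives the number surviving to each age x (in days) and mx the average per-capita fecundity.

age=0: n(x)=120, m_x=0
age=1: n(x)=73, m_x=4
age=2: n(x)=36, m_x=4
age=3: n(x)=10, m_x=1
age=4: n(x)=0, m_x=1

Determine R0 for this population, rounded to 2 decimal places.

lx = nx/n0 = nx/120: 1, 0.60833…, 0.3, 0.08333…, 0
lx·mx by age: 0, 2.433333…, 1.2, 0.083333…, 0
R0 = Σ lx·mx = 3.716667… → 3.72

3.72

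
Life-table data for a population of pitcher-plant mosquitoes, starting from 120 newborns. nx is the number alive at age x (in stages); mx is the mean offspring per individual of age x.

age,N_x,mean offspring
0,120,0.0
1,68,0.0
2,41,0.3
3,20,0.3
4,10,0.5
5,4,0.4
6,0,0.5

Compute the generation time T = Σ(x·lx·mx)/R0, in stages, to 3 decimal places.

2.835

lx = nx/n0 = nx/120: 1, 0.56667…, 0.34167…, 0.16667…, 0.08333…, 0.03333…, 0
lx·mx: 0, 0, 0.1025…, 0.05…, 0.041667…, 0.013333…, 0 → R0 = 0.2075…
x·lx·mx: 0, 0, 0.205…, 0.15…, 0.166667…, 0.066667…, 0 → Σ = 0.588333…
T = 0.588333… / 0.2075… = 2.835341… → 2.835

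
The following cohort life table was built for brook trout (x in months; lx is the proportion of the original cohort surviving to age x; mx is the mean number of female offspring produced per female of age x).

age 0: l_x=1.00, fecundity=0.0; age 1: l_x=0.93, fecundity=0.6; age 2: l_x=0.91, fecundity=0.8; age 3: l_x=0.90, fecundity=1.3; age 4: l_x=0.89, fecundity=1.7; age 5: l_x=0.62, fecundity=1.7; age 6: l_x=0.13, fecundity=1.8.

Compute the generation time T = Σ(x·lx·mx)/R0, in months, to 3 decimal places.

lx·mx: 0, 0.558, 0.728, 1.17, 1.513, 1.054, 0.234 → R0 = 5.257
x·lx·mx: 0, 0.558, 1.456, 3.51, 6.052, 5.27, 1.404 → Σ = 18.25
T = 18.25 / 5.257 = 3.471562… → 3.472

3.472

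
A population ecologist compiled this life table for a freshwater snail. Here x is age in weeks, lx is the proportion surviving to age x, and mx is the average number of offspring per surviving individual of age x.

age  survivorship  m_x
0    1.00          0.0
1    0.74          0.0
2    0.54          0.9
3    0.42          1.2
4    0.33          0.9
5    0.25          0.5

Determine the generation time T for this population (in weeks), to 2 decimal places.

3.04

lx·mx: 0, 0, 0.486, 0.504, 0.297, 0.125 → R0 = 1.412
x·lx·mx: 0, 0, 0.972, 1.512, 1.188, 0.625 → Σ = 4.297
T = 4.297 / 1.412 = 3.043201… → 3.04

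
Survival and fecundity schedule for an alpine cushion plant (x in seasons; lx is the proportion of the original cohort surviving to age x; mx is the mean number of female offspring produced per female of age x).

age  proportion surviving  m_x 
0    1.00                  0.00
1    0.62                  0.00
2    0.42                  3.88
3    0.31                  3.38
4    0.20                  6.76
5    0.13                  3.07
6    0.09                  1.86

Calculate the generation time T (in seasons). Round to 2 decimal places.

lx·mx: 0, 0, 1.6296, 1.0478, 1.352, 0.3991, 0.1674 → R0 = 4.5959
x·lx·mx: 0, 0, 3.2592, 3.1434, 5.408, 1.9955, 1.0044 → Σ = 14.8105
T = 14.8105 / 4.5959 = 3.222546… → 3.22

3.22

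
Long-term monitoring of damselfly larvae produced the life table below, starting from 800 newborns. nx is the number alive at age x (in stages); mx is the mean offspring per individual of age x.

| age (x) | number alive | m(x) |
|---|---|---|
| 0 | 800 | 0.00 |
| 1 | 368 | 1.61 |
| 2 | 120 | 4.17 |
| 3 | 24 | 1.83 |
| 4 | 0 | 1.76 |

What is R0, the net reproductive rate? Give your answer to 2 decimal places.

lx = nx/n0 = nx/800: 1, 0.46, 0.15, 0.03, 0
lx·mx by age: 0, 0.7406, 0.6255, 0.0549, 0
R0 = Σ lx·mx = 1.421 → 1.42

1.42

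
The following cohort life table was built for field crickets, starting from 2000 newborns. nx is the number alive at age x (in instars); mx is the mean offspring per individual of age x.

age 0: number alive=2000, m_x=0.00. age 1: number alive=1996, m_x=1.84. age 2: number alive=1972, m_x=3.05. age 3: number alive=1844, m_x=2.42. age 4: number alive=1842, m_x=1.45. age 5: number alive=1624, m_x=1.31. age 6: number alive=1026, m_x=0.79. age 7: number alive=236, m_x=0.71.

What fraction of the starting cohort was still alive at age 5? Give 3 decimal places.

0.812

l_5 = n_5/n_0 = 1624/2000 = 0.812 → 0.812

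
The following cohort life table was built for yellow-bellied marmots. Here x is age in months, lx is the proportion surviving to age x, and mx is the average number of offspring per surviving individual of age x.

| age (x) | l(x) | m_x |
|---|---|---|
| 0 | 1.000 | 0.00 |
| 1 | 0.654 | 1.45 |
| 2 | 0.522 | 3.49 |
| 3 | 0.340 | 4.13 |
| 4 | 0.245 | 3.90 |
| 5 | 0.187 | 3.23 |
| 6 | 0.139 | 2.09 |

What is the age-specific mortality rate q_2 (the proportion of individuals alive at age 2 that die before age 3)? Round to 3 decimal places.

0.349

q_2 = (l_2 − l_3) / l_2 = (0.522 − 0.34) / 0.522
     = 0.182 / 0.522 = 0.348659… → 0.349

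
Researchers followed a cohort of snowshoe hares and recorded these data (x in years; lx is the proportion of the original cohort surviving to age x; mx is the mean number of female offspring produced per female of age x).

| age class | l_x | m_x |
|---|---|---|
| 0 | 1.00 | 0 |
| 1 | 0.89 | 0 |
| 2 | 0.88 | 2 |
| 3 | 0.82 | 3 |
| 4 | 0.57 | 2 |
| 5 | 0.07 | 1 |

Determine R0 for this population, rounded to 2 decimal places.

5.43

lx·mx by age: 0, 0, 1.76, 2.46, 1.14, 0.07
R0 = Σ lx·mx = 5.43 → 5.43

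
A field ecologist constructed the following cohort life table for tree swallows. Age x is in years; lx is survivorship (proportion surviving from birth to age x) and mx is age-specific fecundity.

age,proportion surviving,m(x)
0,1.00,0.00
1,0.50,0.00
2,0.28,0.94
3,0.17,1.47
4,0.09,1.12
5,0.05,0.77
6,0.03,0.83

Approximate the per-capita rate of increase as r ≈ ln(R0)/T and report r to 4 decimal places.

-0.1306

R0 = Σ lx·mx = 0 + 0 + 0.2632 + 0.2499 + 0.1008 + 0.0385 + 0.0249 = 0.6773
Σ x·lx·mx = 2.0212; T = 2.0212/0.6773 = 2.9842…
r ≈ ln(R0)/T = ln(0.6773)/2.9842… = -0.130568… → -0.1306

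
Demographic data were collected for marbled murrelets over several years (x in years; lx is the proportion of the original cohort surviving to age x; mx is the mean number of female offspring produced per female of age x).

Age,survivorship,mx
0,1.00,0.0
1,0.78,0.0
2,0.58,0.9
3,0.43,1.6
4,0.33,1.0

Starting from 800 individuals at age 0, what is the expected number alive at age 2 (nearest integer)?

Expected survivors = N0 · l_2 = 800 × 0.58 = 464 → 464

464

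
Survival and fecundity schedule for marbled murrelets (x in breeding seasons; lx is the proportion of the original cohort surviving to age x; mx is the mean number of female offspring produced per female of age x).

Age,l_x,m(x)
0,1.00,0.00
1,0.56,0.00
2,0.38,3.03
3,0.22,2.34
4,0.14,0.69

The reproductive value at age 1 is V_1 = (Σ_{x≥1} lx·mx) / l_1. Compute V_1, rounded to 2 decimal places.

lx·mx for x ≥ 1: 0, 1.1514, 0.5148, 0.0966 → sum = 1.7628
V_1 = 1.7628 / l_1 = 1.7628 / 0.56 = 3.147857… → 3.15

3.15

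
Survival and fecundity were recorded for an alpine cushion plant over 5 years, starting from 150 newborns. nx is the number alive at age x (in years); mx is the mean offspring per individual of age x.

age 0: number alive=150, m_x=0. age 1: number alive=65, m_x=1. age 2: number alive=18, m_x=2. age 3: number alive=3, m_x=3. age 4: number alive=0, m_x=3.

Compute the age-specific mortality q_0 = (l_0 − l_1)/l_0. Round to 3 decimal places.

0.567

lx = nx/n0 = nx/150: 1, 0.43333…, 0.12, 0.02, 0
q_0 = (l_0 − l_1) / l_0 = (1 − 0.433333…) / 1
     = 0.566667… / 1 = 0.566667… → 0.567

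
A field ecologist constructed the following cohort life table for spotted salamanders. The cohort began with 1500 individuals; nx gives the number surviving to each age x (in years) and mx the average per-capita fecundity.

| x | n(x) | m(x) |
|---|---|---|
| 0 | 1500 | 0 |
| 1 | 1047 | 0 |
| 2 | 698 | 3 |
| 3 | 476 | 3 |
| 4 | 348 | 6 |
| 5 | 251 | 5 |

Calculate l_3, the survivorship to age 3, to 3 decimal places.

0.317

l_3 = n_3/n_0 = 476/1500 = 0.317333… → 0.317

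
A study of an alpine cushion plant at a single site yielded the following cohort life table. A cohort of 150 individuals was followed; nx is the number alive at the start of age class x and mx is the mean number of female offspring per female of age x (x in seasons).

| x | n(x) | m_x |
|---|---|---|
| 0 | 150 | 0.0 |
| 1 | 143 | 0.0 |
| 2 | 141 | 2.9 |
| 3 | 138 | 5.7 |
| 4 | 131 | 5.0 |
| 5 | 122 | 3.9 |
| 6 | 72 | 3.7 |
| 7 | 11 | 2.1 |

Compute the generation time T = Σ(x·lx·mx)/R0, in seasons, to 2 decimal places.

lx = nx/n0 = nx/150: 1, 0.95333…, 0.94, 0.92, 0.87333…, 0.81333…, 0.48, 0.07333…
lx·mx: 0, 0, 2.726, 5.244, 4.366667…, 3.172…, 1.776, 0.154… → R0 = 17.438667…
x·lx·mx: 0, 0, 5.452, 15.732, 17.466667…, 15.86…, 10.656, 1.078… → Σ = 66.244667…
T = 66.244667… / 17.438667… = 3.798723… → 3.80

3.80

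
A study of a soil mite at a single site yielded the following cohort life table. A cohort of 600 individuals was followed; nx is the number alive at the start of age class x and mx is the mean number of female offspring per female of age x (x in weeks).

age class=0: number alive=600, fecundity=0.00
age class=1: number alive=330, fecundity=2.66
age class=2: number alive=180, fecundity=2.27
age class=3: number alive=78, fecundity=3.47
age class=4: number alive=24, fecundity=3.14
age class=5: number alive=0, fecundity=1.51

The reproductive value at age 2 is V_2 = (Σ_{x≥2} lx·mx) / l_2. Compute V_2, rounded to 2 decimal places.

lx = nx/n0 = nx/600: 1, 0.55, 0.3, 0.13, 0.04, 0
lx·mx for x ≥ 2: 0.681, 0.4511, 0.1256, 0 → sum = 1.2577
V_2 = 1.2577 / l_2 = 1.2577 / 0.3 = 4.192333… → 4.19

4.19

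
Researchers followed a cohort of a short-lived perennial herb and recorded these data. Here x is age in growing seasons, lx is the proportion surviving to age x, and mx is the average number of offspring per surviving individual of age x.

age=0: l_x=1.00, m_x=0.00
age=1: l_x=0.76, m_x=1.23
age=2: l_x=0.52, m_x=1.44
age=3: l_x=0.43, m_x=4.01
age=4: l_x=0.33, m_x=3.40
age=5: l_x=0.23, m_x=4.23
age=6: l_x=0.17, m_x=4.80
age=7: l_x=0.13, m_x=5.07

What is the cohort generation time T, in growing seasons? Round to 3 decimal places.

lx·mx: 0, 0.9348, 0.7488, 1.7243, 1.122, 0.9729, 0.816, 0.6591 → R0 = 6.9779
x·lx·mx: 0, 0.9348, 1.4976, 5.1729, 4.488, 4.8645, 4.896, 4.6137 → Σ = 26.4675
T = 26.4675 / 6.9779 = 3.793047… → 3.793

3.793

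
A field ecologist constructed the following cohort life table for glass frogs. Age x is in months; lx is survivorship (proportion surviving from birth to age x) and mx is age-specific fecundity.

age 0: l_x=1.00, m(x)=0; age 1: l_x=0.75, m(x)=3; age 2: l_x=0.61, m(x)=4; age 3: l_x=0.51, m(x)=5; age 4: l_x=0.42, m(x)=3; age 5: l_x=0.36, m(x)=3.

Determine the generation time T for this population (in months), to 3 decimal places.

lx·mx: 0, 2.25, 2.44, 2.55, 1.26, 1.08 → R0 = 9.58
x·lx·mx: 0, 2.25, 4.88, 7.65, 5.04, 5.4 → Σ = 25.22
T = 25.22 / 9.58 = 2.632568… → 2.633

2.633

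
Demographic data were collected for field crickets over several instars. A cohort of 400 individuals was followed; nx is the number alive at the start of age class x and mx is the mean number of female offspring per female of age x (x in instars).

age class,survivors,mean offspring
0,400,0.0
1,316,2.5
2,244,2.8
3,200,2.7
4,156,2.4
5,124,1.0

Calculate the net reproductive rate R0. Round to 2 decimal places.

lx = nx/n0 = nx/400: 1, 0.79, 0.61, 0.5, 0.39, 0.31
lx·mx by age: 0, 1.975, 1.708, 1.35, 0.936, 0.31
R0 = Σ lx·mx = 6.279 → 6.28

6.28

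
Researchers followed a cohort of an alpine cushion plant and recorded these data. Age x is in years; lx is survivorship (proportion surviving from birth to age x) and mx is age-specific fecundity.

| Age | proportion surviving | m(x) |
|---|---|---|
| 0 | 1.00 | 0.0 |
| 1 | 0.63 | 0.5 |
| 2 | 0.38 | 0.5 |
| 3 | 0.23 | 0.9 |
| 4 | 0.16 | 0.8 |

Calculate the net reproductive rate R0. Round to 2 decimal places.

lx·mx by age: 0, 0.315, 0.19, 0.207, 0.128
R0 = Σ lx·mx = 0.84 → 0.84

0.84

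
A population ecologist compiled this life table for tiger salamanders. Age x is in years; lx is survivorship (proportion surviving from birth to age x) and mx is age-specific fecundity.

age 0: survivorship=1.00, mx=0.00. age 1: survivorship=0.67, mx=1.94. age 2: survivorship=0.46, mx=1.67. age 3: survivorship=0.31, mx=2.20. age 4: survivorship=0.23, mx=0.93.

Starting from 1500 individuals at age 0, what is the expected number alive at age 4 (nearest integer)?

345

Expected survivors = N0 · l_4 = 1500 × 0.23 = 345 → 345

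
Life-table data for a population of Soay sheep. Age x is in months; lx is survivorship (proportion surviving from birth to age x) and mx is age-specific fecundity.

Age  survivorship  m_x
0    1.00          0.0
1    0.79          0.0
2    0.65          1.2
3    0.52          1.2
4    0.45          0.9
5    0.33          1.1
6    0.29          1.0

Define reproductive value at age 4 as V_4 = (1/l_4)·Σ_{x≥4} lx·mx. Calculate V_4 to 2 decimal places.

2.35

lx·mx for x ≥ 4: 0.405, 0.363, 0.29 → sum = 1.058
V_4 = 1.058 / l_4 = 1.058 / 0.45 = 2.351111… → 2.35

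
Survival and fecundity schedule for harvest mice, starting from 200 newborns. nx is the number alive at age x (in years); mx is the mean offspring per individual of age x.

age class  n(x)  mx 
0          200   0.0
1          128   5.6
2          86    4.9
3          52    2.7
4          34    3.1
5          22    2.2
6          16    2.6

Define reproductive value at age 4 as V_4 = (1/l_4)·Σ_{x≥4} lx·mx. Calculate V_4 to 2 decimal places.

lx = nx/n0 = nx/200: 1, 0.64, 0.43, 0.26, 0.17, 0.11, 0.08
lx·mx for x ≥ 4: 0.527, 0.242, 0.208 → sum = 0.977
V_4 = 0.977 / l_4 = 0.977 / 0.17 = 5.747059… → 5.75

5.75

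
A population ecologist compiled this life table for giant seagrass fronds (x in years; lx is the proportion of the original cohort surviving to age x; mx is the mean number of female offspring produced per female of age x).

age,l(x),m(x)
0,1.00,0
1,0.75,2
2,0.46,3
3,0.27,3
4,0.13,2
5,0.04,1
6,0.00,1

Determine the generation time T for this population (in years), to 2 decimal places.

lx·mx: 0, 1.5, 1.38, 0.81, 0.26, 0.04, 0 → R0 = 3.99
x·lx·mx: 0, 1.5, 2.76, 2.43, 1.04, 0.2, 0 → Σ = 7.93
T = 7.93 / 3.99 = 1.987469… → 1.99

1.99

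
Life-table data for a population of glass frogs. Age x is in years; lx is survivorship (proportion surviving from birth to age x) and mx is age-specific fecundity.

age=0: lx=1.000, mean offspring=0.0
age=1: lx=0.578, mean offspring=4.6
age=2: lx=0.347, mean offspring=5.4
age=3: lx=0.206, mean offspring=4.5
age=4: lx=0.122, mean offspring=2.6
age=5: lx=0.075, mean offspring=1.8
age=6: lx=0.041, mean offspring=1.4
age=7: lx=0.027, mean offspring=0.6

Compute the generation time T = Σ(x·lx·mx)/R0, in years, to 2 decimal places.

1.94

lx·mx: 0, 2.6588, 1.8738, 0.927, 0.3172, 0.135, 0.0574, 0.0162 → R0 = 5.9854
x·lx·mx: 0, 2.6588, 3.7476, 2.781, 1.2688, 0.675, 0.3444, 0.1134 → Σ = 11.589
T = 11.589 / 5.9854 = 1.936211… → 1.94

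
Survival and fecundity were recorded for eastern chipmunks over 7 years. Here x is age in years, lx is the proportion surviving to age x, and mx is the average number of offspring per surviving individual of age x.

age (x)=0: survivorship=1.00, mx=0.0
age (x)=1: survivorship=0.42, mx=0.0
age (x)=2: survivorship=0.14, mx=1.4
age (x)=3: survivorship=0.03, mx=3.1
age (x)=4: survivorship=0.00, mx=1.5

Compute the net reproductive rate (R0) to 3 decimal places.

lx·mx by age: 0, 0, 0.196, 0.093, 0
R0 = Σ lx·mx = 0.289 → 0.289

0.289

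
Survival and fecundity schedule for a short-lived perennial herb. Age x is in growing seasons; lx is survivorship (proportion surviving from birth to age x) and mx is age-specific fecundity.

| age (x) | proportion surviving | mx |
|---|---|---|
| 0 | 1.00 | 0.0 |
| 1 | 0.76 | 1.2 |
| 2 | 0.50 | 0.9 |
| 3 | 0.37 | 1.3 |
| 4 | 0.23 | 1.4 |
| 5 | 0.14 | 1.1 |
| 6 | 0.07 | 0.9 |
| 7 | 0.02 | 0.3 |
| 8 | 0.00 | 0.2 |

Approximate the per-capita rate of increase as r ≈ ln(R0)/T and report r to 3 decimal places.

R0 = Σ lx·mx = 0 + 0.912 + 0.45 + 0.481 + 0.322 + 0.154 + 0.063 + 0.006 + 0 = 2.388
Σ x·lx·mx = 5.733; T = 5.733/2.388 = 2.40075…
r ≈ ln(R0)/T = ln(2.388)/2.40075… = 0.36258… → 0.363

0.363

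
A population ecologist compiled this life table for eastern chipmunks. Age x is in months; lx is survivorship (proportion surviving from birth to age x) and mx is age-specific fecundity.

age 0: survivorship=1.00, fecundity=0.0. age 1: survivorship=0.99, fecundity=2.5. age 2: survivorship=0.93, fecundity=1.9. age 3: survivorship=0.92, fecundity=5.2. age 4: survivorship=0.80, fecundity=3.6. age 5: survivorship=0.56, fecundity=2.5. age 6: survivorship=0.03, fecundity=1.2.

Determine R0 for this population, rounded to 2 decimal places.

13.34

lx·mx by age: 0, 2.475, 1.767, 4.784, 2.88, 1.4, 0.036
R0 = Σ lx·mx = 13.342 → 13.34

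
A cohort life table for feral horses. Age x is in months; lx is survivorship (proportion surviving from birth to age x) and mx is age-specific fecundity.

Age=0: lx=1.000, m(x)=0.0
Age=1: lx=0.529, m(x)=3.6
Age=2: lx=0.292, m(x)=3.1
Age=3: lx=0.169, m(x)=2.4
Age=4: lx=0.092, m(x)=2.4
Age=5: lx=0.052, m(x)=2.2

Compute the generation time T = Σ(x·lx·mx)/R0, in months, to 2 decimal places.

lx·mx: 0, 1.9044, 0.9052, 0.4056, 0.2208, 0.1144 → R0 = 3.5504
x·lx·mx: 0, 1.9044, 1.8104, 1.2168, 0.8832, 0.572 → Σ = 6.3868
T = 6.3868 / 3.5504 = 1.798896… → 1.80

1.80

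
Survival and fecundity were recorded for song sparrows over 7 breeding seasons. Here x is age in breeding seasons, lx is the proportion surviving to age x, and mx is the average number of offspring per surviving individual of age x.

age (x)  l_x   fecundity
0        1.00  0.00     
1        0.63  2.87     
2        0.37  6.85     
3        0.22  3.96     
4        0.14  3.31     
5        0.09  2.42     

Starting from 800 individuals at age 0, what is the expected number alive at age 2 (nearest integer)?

Expected survivors = N0 · l_2 = 800 × 0.37 = 296 → 296

296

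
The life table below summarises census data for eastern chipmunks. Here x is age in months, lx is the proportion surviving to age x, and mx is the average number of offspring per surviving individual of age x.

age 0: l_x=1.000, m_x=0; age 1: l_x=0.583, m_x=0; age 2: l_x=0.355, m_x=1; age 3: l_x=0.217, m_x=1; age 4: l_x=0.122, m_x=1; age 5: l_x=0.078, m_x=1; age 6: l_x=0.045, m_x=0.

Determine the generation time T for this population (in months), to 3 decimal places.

lx·mx: 0, 0, 0.355, 0.217, 0.122, 0.078, 0 → R0 = 0.772
x·lx·mx: 0, 0, 0.71, 0.651, 0.488, 0.39, 0 → Σ = 2.239
T = 2.239 / 0.772 = 2.900259… → 2.900

2.900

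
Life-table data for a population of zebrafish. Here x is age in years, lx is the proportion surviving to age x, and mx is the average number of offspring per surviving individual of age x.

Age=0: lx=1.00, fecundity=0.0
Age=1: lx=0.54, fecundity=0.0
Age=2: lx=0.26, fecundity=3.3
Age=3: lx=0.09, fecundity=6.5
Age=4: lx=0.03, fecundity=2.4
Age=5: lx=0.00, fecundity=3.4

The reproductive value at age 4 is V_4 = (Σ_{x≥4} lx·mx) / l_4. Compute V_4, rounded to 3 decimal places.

2.400

lx·mx for x ≥ 4: 0.072, 0 → sum = 0.072
V_4 = 0.072 / l_4 = 0.072 / 0.03 = 2.4 → 2.400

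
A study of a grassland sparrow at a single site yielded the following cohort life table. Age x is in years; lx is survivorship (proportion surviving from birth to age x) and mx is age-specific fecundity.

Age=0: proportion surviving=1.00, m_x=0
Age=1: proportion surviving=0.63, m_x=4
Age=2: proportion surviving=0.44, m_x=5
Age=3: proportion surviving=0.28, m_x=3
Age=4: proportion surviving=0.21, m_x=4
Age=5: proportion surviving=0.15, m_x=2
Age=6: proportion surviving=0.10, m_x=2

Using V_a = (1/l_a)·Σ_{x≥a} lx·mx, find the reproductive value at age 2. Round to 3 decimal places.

lx·mx for x ≥ 2: 2.2, 0.84, 0.84, 0.3, 0.2 → sum = 4.38
V_2 = 4.38 / l_2 = 4.38 / 0.44 = 9.954545… → 9.955

9.955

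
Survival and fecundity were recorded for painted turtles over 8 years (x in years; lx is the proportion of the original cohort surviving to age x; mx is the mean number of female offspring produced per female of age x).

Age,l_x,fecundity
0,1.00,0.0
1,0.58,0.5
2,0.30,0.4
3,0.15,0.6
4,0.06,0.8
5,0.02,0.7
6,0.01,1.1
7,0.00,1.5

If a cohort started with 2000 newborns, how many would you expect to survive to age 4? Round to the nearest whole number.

Expected survivors = N0 · l_4 = 2000 × 0.06 = 120 → 120

120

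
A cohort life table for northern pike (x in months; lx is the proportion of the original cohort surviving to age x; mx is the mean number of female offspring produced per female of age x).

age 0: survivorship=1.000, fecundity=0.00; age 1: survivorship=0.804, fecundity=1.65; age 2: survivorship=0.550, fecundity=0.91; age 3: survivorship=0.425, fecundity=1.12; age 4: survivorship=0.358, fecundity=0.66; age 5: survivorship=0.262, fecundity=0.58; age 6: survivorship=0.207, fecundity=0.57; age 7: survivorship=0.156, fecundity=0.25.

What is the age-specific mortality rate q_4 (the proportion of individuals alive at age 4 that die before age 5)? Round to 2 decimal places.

q_4 = (l_4 − l_5) / l_4 = (0.358 − 0.262) / 0.358
     = 0.096 / 0.358 = 0.268156… → 0.27

0.27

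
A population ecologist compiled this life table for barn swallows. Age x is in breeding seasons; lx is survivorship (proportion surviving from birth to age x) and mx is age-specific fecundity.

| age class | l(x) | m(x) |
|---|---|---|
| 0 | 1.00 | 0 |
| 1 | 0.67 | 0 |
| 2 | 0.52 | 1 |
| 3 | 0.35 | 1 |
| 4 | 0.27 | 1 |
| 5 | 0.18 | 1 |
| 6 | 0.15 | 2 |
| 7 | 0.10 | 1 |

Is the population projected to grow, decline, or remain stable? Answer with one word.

R0 = Σ lx·mx = 0 + 0 + 0.52 + 0.35 + 0.27 + 0.18 + 0.3 + 0.1 = 1.72
R0 > 1, so the population is growing.

growing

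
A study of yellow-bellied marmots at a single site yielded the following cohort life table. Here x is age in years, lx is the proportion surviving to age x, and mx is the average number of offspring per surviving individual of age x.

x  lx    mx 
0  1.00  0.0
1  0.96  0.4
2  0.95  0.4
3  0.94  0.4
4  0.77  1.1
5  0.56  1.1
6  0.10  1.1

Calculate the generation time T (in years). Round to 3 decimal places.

3.465

lx·mx: 0, 0.384, 0.38, 0.376, 0.847, 0.616, 0.11 → R0 = 2.713
x·lx·mx: 0, 0.384, 0.76, 1.128, 3.388, 3.08, 0.66 → Σ = 9.4
T = 9.4 / 2.713 = 3.464799… → 3.465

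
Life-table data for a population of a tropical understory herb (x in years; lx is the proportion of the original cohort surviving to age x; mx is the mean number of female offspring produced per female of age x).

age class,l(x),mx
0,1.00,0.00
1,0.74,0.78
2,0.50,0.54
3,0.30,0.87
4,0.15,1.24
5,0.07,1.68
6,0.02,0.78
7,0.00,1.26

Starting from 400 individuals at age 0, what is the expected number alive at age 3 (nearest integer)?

Expected survivors = N0 · l_3 = 400 × 0.30 = 120 → 120

120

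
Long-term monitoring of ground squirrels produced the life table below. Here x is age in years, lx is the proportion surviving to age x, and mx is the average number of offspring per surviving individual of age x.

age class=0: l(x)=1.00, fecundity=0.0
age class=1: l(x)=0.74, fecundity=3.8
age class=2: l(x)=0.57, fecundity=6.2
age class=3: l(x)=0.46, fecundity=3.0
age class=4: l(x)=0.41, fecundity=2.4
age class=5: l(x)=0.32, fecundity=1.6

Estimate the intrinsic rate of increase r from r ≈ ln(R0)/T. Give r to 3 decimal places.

0.999

R0 = Σ lx·mx = 0 + 2.812 + 3.534 + 1.38 + 0.984 + 0.512 = 9.222
Σ x·lx·mx = 20.516; T = 20.516/9.222 = 2.22468…
r ≈ ln(R0)/T = ln(9.222)/2.22468… = 0.99861… → 0.999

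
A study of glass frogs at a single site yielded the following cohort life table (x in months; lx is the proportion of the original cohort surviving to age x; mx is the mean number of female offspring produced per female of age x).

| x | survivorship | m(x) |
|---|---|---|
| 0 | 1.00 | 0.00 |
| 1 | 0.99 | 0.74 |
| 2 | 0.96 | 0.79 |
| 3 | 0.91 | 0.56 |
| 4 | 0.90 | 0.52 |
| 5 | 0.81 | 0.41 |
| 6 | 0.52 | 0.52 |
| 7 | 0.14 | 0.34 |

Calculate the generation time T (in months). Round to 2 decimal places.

lx·mx: 0, 0.7326, 0.7584, 0.5096, 0.468, 0.3321, 0.2704, 0.0476 → R0 = 3.1187
x·lx·mx: 0, 0.7326, 1.5168, 1.5288, 1.872, 1.6605, 1.6224, 0.3332 → Σ = 9.2663
T = 9.2663 / 3.1187 = 2.971206… → 2.97

2.97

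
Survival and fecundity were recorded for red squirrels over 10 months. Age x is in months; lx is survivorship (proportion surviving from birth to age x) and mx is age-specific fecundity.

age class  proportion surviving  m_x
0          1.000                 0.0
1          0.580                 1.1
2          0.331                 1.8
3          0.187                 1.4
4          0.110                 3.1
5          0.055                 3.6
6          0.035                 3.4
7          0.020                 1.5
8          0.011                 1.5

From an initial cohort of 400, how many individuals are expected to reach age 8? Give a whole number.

4

Expected survivors = N0 · l_8 = 400 × 0.011 = 4.4 → 4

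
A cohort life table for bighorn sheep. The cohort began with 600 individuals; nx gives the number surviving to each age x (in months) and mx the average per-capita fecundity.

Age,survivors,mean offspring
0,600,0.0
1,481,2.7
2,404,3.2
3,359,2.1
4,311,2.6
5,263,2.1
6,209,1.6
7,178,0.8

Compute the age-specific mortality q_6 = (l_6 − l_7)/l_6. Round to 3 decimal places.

lx = nx/n0 = nx/600: 1, 0.80167…, 0.67333…, 0.59833…, 0.51833…, 0.43833…, 0.34833…, 0.29667…
q_6 = (l_6 − l_7) / l_6 = (0.348333… − 0.296667…) / 0.348333…
     = 0.051667… / 0.348333… = 0.148325… → 0.148

0.148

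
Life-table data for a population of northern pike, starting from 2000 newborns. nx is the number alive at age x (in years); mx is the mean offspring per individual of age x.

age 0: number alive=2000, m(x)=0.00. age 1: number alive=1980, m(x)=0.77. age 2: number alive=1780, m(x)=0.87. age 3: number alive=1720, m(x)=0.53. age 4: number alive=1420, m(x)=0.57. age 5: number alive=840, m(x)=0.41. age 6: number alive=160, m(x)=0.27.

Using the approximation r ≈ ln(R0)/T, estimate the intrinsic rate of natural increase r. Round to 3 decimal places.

lx = nx/n0 = nx/2000: 1, 0.99, 0.89, 0.86, 0.71, 0.42, 0.08
R0 = Σ lx·mx = 0 + 0.7623 + 0.7743 + 0.4558 + 0.4047 + 0.1722 + 0.0216 = 2.5909
Σ x·lx·mx = 6.2877; T = 6.2877/2.5909 = 2.42684…
r ≈ ln(R0)/T = ln(2.5909)/2.42684… = 0.39228… → 0.392

0.392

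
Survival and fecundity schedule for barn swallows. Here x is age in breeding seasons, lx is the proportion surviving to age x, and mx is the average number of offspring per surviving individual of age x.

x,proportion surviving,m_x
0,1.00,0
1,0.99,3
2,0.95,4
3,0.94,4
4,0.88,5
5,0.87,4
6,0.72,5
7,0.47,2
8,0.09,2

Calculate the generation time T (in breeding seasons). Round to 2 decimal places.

3.74

lx·mx: 0, 2.97, 3.8, 3.76, 4.4, 3.48, 3.6, 0.94, 0.18 → R0 = 23.13
x·lx·mx: 0, 2.97, 7.6, 11.28, 17.6, 17.4, 21.6, 6.58, 1.44 → Σ = 86.47
T = 86.47 / 23.13 = 3.738435… → 3.74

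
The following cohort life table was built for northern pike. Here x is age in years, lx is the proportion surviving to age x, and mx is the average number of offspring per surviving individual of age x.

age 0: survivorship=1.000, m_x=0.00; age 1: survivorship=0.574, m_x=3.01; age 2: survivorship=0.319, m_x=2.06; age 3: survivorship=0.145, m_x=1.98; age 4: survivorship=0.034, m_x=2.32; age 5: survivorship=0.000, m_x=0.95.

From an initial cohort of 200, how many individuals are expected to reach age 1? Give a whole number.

115

Expected survivors = N0 · l_1 = 200 × 0.574 = 114.8 → 115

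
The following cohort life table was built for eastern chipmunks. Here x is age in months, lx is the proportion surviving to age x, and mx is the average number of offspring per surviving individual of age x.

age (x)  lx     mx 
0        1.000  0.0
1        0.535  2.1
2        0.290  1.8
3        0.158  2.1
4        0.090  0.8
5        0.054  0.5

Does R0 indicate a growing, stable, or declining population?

R0 = Σ lx·mx = 0 + 1.1235 + 0.522 + 0.3318 + 0.072 + 0.027 = 2.0763
R0 > 1, so the population is growing.

growing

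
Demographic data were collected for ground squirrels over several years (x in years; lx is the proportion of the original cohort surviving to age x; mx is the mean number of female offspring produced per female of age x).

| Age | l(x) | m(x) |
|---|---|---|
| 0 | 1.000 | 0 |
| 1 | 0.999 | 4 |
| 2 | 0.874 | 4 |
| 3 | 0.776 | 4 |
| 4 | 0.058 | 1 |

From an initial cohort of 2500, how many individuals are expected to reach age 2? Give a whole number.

Expected survivors = N0 · l_2 = 2500 × 0.874 = 2185 → 2185

2185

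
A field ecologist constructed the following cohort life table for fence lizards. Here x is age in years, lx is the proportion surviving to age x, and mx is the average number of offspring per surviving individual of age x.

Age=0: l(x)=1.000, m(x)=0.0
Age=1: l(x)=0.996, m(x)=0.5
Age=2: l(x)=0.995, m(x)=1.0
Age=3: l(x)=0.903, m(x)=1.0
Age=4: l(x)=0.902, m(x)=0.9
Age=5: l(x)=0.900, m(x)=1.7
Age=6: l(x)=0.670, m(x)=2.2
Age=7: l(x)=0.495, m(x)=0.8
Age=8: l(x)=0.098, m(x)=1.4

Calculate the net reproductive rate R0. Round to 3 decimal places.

lx·mx by age: 0, 0.498, 0.995, 0.903, 0.8118, 1.53, 1.474, 0.396, 0.1372
R0 = Σ lx·mx = 6.745 → 6.745

6.745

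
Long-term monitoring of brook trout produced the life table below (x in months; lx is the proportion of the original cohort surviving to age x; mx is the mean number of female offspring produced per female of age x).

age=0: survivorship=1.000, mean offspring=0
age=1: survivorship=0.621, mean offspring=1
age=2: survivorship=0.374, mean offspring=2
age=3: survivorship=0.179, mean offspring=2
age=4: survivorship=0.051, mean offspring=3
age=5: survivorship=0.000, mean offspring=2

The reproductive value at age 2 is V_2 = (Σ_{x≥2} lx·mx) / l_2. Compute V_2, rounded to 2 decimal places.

3.37

lx·mx for x ≥ 2: 0.748, 0.358, 0.153, 0 → sum = 1.259
V_2 = 1.259 / l_2 = 1.259 / 0.374 = 3.36631… → 3.37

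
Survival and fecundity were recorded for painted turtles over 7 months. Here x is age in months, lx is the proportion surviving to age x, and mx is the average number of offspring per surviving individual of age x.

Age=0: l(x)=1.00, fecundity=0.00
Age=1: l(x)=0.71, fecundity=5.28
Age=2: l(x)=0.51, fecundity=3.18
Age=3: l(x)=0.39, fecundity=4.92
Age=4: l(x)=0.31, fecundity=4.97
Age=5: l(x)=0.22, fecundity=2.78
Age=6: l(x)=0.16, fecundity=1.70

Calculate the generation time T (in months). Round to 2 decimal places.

lx·mx: 0, 3.7488, 1.6218, 1.9188, 1.5407, 0.6116, 0.272 → R0 = 9.7137
x·lx·mx: 0, 3.7488, 3.2436, 5.7564, 6.1628, 3.058, 1.632 → Σ = 23.6016
T = 23.6016 / 9.7137 = 2.429723… → 2.43

2.43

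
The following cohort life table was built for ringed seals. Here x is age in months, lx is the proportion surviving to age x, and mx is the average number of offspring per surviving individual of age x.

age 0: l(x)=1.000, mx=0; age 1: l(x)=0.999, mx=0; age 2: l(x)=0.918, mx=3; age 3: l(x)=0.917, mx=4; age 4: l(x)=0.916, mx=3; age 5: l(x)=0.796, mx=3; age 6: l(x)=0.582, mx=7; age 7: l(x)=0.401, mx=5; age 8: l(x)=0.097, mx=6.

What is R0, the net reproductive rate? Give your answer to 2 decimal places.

18.22

lx·mx by age: 0, 0, 2.754, 3.668, 2.748, 2.388, 4.074, 2.005, 0.582
R0 = Σ lx·mx = 18.219 → 18.22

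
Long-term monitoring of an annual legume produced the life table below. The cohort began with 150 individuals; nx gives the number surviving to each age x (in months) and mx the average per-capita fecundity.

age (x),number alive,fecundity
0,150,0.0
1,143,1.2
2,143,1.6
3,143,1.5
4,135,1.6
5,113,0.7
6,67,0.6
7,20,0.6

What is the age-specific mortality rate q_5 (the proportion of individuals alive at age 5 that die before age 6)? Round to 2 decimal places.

lx = nx/n0 = nx/150: 1, 0.95333…, 0.95333…, 0.95333…, 0.9, 0.75333…, 0.44667…, 0.13333…
q_5 = (l_5 − l_6) / l_5 = (0.753333… − 0.446667…) / 0.753333…
     = 0.306667… / 0.753333… = 0.40708… → 0.41

0.41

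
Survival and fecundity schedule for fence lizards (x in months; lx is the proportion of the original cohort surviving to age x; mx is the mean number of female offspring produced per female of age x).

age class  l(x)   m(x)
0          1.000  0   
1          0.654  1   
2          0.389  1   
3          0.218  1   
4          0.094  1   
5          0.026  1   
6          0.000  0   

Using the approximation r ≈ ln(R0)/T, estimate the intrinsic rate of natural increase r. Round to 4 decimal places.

R0 = Σ lx·mx = 0 + 0.654 + 0.389 + 0.218 + 0.094 + 0.026 + 0 = 1.381
Σ x·lx·mx = 2.592; T = 2.592/1.381 = 1.8769…
r ≈ ln(R0)/T = ln(1.381)/1.8769… = 0.17199… → 0.1720

0.1720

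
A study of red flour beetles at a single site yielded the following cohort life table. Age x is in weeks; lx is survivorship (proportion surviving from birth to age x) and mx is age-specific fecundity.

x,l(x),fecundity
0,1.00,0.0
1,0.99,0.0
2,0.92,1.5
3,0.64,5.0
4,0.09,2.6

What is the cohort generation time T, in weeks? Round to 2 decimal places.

2.76

lx·mx: 0, 0, 1.38, 3.2, 0.234 → R0 = 4.814
x·lx·mx: 0, 0, 2.76, 9.6, 0.936 → Σ = 13.296
T = 13.296 / 4.814 = 2.761944… → 2.76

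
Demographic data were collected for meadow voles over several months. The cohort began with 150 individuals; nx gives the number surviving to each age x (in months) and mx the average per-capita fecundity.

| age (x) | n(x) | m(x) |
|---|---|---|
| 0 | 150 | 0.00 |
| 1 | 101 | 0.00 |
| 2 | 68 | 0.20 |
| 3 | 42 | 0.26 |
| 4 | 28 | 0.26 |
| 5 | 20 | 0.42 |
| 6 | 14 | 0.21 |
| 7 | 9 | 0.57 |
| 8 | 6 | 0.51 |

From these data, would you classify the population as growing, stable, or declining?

lx = nx/n0 = nx/150: 1, 0.67333…, 0.45333…, 0.28, 0.18667…, 0.13333…, 0.09333…, 0.06, 0.04
R0 = Σ lx·mx = 0 + 0 + 0.090667… + 0.0728 + 0.048533… + 0.056… + 0.0196… + 0.0342 + 0.0204 = 0.3422…
R0 < 1, so the population is declining.

declining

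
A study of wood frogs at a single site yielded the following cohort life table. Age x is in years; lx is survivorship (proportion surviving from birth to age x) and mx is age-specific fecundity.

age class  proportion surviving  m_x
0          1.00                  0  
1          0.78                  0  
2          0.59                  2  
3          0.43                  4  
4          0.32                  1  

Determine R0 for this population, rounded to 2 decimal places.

lx·mx by age: 0, 0, 1.18, 1.72, 0.32
R0 = Σ lx·mx = 3.22 → 3.22

3.22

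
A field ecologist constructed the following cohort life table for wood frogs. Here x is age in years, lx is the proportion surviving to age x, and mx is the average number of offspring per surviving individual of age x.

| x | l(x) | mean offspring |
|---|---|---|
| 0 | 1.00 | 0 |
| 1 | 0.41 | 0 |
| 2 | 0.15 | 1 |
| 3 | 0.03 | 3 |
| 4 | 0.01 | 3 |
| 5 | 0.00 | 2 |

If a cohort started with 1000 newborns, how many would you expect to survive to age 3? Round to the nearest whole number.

30

Expected survivors = N0 · l_3 = 1000 × 0.03 = 30 → 30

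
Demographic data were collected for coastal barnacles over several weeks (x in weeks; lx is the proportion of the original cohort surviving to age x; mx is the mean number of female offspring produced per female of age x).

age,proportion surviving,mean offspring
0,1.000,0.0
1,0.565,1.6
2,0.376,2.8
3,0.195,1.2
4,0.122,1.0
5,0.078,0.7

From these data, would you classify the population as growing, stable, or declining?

R0 = Σ lx·mx = 0 + 0.904 + 1.0528 + 0.234 + 0.122 + 0.0546 = 2.3674
R0 > 1, so the population is growing.

growing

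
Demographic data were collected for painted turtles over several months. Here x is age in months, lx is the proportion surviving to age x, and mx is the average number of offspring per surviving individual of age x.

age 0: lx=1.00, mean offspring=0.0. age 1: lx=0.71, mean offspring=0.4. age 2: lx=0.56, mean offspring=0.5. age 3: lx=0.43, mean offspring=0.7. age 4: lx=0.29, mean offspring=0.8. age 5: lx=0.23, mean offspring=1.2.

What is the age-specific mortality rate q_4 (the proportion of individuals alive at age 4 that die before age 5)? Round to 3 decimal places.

0.207

q_4 = (l_4 − l_5) / l_4 = (0.29 − 0.23) / 0.29
     = 0.06 / 0.29 = 0.206897… → 0.207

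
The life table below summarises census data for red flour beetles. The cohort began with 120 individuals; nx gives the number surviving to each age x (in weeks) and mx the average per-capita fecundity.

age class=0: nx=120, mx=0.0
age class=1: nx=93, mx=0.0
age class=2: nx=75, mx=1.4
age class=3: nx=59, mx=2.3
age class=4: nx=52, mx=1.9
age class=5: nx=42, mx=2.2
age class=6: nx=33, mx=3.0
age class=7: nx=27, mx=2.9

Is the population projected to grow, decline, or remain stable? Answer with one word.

growing

lx = nx/n0 = nx/120: 1, 0.775, 0.625, 0.49167…, 0.43333…, 0.35, 0.275, 0.225
R0 = Σ lx·mx = 0 + 0 + 0.875 + 1.130833… + 0.823333… + 0.77 + 0.825 + 0.6525 = 5.076667…
R0 > 1, so the population is growing.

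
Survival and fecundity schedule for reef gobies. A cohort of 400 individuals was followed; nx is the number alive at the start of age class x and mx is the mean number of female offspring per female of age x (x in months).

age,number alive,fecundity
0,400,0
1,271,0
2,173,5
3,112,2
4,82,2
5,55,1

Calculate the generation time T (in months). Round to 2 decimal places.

lx = nx/n0 = nx/400: 1, 0.6775, 0.4325, 0.28, 0.205, 0.1375
lx·mx: 0, 0, 2.1625, 0.56, 0.41, 0.1375 → R0 = 3.27
x·lx·mx: 0, 0, 4.325, 1.68, 1.64, 0.6875 → Σ = 8.3325
T = 8.3325 / 3.27 = 2.548165… → 2.55

2.55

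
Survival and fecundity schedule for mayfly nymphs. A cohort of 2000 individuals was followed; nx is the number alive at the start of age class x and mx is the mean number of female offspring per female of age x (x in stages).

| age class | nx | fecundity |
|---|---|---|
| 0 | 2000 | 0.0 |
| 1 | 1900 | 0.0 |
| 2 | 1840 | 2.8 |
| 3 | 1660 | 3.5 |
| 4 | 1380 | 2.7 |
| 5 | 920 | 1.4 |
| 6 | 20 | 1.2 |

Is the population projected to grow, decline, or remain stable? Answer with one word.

lx = nx/n0 = nx/2000: 1, 0.95, 0.92, 0.83, 0.69, 0.46, 0.01
R0 = Σ lx·mx = 0 + 0 + 2.576 + 2.905 + 1.863 + 0.644 + 0.012 = 8
R0 > 1, so the population is growing.

growing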